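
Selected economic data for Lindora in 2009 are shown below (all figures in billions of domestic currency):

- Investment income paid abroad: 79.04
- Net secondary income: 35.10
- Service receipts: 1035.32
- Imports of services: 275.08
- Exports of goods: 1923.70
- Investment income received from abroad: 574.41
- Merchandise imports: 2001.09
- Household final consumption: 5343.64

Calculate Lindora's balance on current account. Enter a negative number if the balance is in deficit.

Goods balance = 1923.70 - 2001.09 = -77.39
Services balance = 1035.32 - 275.08 = 760.24
Trade balance (goods + services) = -77.39 + 760.24 = 682.85
Net primary income = 574.41 - 79.04 = 495.37
Net secondary income = 35.10
Current account = 682.85 + 495.37 + 35.10 = 1213.32

1213.32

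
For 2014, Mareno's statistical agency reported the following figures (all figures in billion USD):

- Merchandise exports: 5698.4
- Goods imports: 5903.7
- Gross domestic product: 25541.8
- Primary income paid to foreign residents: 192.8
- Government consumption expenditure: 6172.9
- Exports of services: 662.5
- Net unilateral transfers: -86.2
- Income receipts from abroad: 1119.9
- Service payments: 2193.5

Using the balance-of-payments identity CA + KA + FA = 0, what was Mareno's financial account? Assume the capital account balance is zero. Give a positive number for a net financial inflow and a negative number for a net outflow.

Goods balance = 5698.4 - 5903.7 = -205.3
Services balance = 662.5 - 2193.5 = -1531.0
Trade balance (goods + services) = -205.3 + (-1531.0) = -1736.3
Net primary income = 1119.9 - 192.8 = 927.1
Net secondary income = -86.2
Current account = -1736.3 + 927.1 + (-86.2) = -895.4
Financial account = -(-895.4) = 895.4

895.4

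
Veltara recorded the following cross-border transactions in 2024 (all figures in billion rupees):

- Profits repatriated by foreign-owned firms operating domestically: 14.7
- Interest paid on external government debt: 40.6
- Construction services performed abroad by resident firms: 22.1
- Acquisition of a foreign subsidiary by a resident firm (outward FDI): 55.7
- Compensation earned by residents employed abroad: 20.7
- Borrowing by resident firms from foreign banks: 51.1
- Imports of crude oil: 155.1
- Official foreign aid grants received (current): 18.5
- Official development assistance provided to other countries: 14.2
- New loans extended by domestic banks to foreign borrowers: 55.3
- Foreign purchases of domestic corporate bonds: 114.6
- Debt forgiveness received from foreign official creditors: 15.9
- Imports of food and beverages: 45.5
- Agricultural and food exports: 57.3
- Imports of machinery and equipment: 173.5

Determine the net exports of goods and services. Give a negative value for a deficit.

Goods: 57.3 - 45.5 - 173.5 - 155.1 = -316.8
Services: 22.1
Trade balance = -316.8 + 22.1 = -294.7
(Excluded from the trade balance — primary income: profits repatriated by foreign-owned firms operating domestically 14.7, interest paid on external government debt 40.6, compensation earned by residents employed abroad 20.7; financial account: acquisition of a foreign subsidiary by a resident firm (outward FDI) 55.7, borrowing by resident firms from foreign banks 51.1, new loans extended by domestic banks to foreign borrowers 55.3, foreign purchases of domestic corporate bonds 114.6; secondary income: official foreign aid grants received (current) 18.5, official development assistance provided to other countries 14.2; capital account: debt forgiveness received from foreign official creditors 15.9.)

-294.7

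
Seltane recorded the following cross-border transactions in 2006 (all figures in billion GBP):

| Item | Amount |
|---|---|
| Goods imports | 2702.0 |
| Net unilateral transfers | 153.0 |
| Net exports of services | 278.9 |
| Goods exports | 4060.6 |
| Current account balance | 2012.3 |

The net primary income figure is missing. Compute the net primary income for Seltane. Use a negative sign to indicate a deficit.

Current account = goods balance + services balance + net primary income + net secondary income
Sum of the known components = 1790.5
Net primary income = CA - (known components) = 2012.3 - 1790.5 = 221.8

221.8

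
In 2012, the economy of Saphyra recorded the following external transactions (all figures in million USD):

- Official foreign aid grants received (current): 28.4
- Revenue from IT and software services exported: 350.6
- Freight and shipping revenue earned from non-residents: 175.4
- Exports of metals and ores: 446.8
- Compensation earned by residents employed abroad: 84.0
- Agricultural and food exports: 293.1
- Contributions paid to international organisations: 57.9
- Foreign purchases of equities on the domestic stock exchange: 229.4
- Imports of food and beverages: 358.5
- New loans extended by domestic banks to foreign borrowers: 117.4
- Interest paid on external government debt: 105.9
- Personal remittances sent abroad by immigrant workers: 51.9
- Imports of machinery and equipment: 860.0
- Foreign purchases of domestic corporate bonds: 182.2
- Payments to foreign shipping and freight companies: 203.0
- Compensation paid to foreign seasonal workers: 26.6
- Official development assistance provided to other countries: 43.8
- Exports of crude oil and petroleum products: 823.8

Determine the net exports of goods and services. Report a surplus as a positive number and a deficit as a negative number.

668.2

Goods: 446.8 + 293.1 - 358.5 + 823.8 - 860.0 = 345.2
Services: 350.6 + 175.4 - 203.0 = 323.0
Trade balance = 345.2 + 323.0 = 668.2
(Excluded from the trade balance — secondary income: official foreign aid grants received (current) 28.4, contributions paid to international organisations 57.9, personal remittances sent abroad by immigrant workers 51.9, official development assistance provided to other countries 43.8; primary income: compensation earned by residents employed abroad 84.0, interest paid on external government debt 105.9, compensation paid to foreign seasonal workers 26.6; financial account: foreign purchases of equities on the domestic stock exchange 229.4, new loans extended by domestic banks to foreign borrowers 117.4, foreign purchases of domestic corporate bonds 182.2.)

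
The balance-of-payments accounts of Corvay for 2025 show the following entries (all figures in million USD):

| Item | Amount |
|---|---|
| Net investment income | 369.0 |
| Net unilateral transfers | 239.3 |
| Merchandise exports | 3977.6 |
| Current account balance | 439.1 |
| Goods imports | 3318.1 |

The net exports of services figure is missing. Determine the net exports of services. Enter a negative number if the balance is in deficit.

-828.7

Current account = goods balance + services balance + net primary income + net secondary income
Sum of the known components = 1267.8
Net exports of services = CA - (known components) = 439.1 - 1267.8 = -828.7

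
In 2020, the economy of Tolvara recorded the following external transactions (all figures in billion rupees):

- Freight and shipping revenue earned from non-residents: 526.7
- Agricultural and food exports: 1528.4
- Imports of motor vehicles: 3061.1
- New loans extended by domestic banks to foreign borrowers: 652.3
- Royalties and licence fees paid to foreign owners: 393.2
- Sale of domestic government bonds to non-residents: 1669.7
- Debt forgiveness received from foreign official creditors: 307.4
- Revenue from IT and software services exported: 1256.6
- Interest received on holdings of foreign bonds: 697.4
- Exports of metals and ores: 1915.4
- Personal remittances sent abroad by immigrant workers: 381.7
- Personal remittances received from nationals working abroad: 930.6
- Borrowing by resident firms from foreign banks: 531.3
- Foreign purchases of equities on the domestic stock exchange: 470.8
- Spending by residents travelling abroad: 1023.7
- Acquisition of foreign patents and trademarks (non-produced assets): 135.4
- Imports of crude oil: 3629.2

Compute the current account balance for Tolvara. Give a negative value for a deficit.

-1633.8

Goods: -3061.1 + 1528.4 + 1915.4 - 3629.2 = -3246.5
Services: -1023.7 + 526.7 - 393.2 + 1256.6 = 366.4
Primary income: 697.4
Secondary income: 930.6 - 381.7 = 548.9
Current account = (-3246.5) + 366.4 + 697.4 + 548.9 = -1633.8
(Excluded from the current account — financial account: new loans extended by domestic banks to foreign borrowers 652.3, sale of domestic government bonds to non-residents 1669.7, borrowing by resident firms from foreign banks 531.3, foreign purchases of equities on the domestic stock exchange 470.8; capital account: debt forgiveness received from foreign official creditors 307.4, acquisition of foreign patents and trademarks (non-produced assets) 135.4.)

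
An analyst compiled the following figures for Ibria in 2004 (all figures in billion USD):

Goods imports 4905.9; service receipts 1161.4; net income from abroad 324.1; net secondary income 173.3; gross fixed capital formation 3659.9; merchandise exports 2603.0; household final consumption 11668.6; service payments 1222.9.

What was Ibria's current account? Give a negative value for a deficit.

Goods balance = 2603.0 - 4905.9 = -2302.9
Services balance = 1161.4 - 1222.9 = -61.5
Trade balance (goods + services) = -2302.9 + (-61.5) = -2364.4
Net primary income = 324.1
Net secondary income = 173.3
Current account = -2364.4 + 324.1 + 173.3 = -1867.0

-1867.0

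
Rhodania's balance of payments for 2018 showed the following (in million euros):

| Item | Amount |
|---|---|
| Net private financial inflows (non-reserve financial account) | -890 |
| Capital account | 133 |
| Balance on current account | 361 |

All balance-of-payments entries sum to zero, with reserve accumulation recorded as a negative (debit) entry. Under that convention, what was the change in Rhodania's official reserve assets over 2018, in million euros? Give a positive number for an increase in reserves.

-396

Official reserve transactions balance = -(361 + 133 + (-890)) = 396
An accumulation of reserves is recorded as a debit (negative entry), so the change in the stock of reserves is the negative of that balance.
Change in official reserves = -(396) = -396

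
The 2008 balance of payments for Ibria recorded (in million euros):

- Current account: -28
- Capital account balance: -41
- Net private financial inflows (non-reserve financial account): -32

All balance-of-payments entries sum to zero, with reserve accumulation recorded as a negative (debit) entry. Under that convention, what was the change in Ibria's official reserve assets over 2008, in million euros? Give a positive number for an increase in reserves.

Official reserve transactions balance = -((-28) + (-41) + (-32)) = 101
An accumulation of reserves is recorded as a debit (negative entry), so the change in the stock of reserves is the negative of that balance.
Change in official reserves = -(101) = -101

-101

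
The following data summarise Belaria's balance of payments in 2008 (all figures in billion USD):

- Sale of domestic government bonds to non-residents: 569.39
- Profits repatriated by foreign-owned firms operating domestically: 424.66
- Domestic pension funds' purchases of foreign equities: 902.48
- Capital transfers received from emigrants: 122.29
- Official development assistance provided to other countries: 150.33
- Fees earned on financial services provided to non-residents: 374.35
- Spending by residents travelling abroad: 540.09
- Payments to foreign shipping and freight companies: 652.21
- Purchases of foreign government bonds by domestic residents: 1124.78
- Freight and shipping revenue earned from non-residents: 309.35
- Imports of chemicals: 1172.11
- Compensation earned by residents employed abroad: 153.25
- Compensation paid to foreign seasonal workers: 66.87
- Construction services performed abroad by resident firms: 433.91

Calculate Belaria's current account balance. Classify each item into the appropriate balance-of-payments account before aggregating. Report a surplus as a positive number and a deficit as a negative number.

Goods: -1172.11
Services: -540.09 + 309.35 + 374.35 - 652.21 + 433.91 = -74.69
Primary income: -424.66 + 153.25 - 66.87 = -338.28
Secondary income: -150.33
Current account = (-1172.11) + (-74.69) + (-338.28) + (-150.33) = -1735.41
(Excluded from the current account — financial account: sale of domestic government bonds to non-residents 569.39, domestic pension funds' purchases of foreign equities 902.48, purchases of foreign government bonds by domestic residents 1124.78; capital account: capital transfers received from emigrants 122.29.)

-1735.41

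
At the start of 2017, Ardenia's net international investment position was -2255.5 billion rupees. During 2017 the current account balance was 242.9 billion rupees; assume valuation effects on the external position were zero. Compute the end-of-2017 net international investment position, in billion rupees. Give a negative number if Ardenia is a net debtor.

-2012.6

With no valuation effects, change in NIIP = current account = 242.9
End-of-year NIIP = -2255.5 + 242.9 = -2012.6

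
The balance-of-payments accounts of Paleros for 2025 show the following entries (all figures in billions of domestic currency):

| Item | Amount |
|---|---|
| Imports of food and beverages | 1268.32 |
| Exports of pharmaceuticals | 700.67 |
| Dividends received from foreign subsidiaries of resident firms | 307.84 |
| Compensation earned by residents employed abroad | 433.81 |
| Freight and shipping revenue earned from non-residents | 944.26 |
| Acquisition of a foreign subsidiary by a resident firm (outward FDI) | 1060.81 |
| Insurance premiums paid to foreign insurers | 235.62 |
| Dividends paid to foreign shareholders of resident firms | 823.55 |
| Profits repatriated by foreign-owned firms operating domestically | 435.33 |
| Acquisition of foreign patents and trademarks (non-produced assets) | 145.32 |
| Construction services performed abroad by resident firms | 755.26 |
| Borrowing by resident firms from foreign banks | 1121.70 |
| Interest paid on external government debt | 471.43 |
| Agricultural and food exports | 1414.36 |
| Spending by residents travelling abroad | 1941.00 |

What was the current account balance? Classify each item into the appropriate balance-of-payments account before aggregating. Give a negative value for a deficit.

Goods: 700.67 + 1414.36 - 1268.32 = 846.71
Services: 755.26 - 1941.00 - 235.62 + 944.26 = -477.10
Primary income: -823.55 + 433.81 + 307.84 - 471.43 - 435.33 = -988.66
Current account = 846.71 + (-477.10) + (-988.66) = -619.05
(Excluded from the current account — financial account: acquisition of a foreign subsidiary by a resident firm (outward FDI) 1060.81, borrowing by resident firms from foreign banks 1121.70; capital account: acquisition of foreign patents and trademarks (non-produced assets) 145.32.)

-619.05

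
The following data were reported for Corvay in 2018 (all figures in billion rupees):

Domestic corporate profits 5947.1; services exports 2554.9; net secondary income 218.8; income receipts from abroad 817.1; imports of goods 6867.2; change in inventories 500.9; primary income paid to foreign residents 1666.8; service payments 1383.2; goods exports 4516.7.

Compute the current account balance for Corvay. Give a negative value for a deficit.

Goods balance = 4516.7 - 6867.2 = -2350.5
Services balance = 2554.9 - 1383.2 = 1171.7
Trade balance (goods + services) = -2350.5 + 1171.7 = -1178.8
Net primary income = 817.1 - 1666.8 = -849.7
Net secondary income = 218.8
Current account = -1178.8 + (-849.7) + 218.8 = -1809.7

-1809.7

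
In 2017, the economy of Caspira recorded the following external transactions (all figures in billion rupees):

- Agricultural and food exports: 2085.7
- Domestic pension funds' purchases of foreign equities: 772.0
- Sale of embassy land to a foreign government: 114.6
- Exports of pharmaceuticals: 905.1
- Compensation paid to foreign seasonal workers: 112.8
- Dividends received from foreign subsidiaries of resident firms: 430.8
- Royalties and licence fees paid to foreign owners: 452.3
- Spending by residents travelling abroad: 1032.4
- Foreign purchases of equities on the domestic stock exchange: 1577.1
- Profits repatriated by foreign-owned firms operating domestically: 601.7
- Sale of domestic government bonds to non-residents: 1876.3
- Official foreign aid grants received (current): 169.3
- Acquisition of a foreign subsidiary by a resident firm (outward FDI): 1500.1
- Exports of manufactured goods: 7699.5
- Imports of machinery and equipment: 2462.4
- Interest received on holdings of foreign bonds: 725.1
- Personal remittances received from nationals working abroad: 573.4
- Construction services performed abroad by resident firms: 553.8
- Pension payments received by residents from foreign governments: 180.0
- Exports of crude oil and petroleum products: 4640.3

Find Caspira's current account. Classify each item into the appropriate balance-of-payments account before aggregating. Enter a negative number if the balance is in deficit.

Goods: 7699.5 + 4640.3 + 905.1 + 2085.7 - 2462.4 = 12868.2
Services: -1032.4 - 452.3 + 553.8 = -930.9
Primary income: 430.8 + 725.1 - 601.7 - 112.8 = 441.4
Secondary income: 169.3 + 180.0 + 573.4 = 922.7
Current account = 12868.2 + (-930.9) + 441.4 + 922.7 = 13301.4
(Excluded from the current account — financial account: domestic pension funds' purchases of foreign equities 772.0, foreign purchases of equities on the domestic stock exchange 1577.1, sale of domestic government bonds to non-residents 1876.3, acquisition of a foreign subsidiary by a resident firm (outward FDI) 1500.1; capital account: sale of embassy land to a foreign government 114.6.)

13301.4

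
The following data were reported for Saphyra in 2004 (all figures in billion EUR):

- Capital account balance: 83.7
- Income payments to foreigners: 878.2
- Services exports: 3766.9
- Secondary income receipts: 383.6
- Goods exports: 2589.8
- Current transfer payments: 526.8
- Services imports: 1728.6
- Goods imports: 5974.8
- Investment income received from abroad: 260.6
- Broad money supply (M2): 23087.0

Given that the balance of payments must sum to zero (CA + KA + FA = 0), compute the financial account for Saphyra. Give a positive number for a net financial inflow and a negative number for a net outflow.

2023.8

Goods balance = 2589.8 - 5974.8 = -3385.0
Services balance = 3766.9 - 1728.6 = 2038.3
Trade balance (goods + services) = -3385.0 + 2038.3 = -1346.7
Net primary income = 260.6 - 878.2 = -617.6
Net secondary income = 383.6 - 526.8 = -143.2
Current account = -1346.7 + (-617.6) + (-143.2) = -2107.5
Financial account = -(-2107.5 + 83.7) = 2023.8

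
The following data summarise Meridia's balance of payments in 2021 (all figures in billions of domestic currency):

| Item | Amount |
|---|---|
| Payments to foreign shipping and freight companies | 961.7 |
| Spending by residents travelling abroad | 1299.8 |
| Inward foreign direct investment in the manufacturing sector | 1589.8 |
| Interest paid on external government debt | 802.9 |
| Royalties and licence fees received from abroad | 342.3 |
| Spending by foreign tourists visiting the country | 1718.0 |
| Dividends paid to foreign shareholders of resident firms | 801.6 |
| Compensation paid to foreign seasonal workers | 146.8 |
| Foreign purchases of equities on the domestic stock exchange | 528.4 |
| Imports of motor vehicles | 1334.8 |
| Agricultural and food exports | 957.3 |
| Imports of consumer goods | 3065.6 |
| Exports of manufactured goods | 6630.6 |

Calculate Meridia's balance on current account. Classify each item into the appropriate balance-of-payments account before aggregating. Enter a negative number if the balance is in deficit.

1235.0

Goods: -1334.8 + 6630.6 - 3065.6 + 957.3 = 3187.5
Services: 342.3 - 1299.8 + 1718.0 - 961.7 = -201.2
Primary income: -802.9 - 801.6 - 146.8 = -1751.3
Current account = 3187.5 + (-201.2) + (-1751.3) = 1235.0
(Excluded from the current account — financial account: inward foreign direct investment in the manufacturing sector 1589.8, foreign purchases of equities on the domestic stock exchange 528.4.)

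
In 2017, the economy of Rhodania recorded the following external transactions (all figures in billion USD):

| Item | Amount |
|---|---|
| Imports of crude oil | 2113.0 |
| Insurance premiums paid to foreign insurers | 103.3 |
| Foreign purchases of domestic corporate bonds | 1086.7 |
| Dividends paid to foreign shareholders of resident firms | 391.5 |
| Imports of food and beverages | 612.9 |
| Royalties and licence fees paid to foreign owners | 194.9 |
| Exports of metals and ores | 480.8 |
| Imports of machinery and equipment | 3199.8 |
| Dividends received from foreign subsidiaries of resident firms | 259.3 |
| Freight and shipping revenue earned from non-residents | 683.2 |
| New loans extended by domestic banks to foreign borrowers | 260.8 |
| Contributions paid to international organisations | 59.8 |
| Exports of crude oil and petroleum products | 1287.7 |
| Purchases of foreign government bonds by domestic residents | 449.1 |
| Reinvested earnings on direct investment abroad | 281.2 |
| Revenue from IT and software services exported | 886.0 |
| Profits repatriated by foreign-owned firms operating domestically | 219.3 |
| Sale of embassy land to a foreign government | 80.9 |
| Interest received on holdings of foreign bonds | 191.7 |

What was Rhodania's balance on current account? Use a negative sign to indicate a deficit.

-2824.6

Goods: -3199.8 + 1287.7 - 612.9 - 2113.0 + 480.8 = -4157.2
Services: -194.9 - 103.3 + 886.0 + 683.2 = 1271.0
Primary income: 281.2 - 391.5 - 219.3 + 191.7 + 259.3 = 121.4
Secondary income: -59.8
Current account = (-4157.2) + 1271.0 + 121.4 + (-59.8) = -2824.6
(Excluded from the current account — financial account: foreign purchases of domestic corporate bonds 1086.7, new loans extended by domestic banks to foreign borrowers 260.8, purchases of foreign government bonds by domestic residents 449.1; capital account: sale of embassy land to a foreign government 80.9.)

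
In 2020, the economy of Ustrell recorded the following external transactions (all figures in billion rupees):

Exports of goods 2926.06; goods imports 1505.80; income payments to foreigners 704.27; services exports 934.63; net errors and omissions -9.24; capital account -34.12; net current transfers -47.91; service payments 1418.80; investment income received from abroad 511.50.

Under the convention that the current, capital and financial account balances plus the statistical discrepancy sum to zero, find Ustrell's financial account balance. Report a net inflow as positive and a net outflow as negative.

Goods balance = 2926.06 - 1505.80 = 1420.26
Services balance = 934.63 - 1418.80 = -484.17
Trade balance (goods + services) = 1420.26 + (-484.17) = 936.09
Net primary income = 511.50 - 704.27 = -192.77
Net secondary income = -47.91
Current account = 936.09 + (-192.77) + (-47.91) = 695.41
Financial account = -(695.41 + (-34.12) + (-9.24)) = -652.05

-652.05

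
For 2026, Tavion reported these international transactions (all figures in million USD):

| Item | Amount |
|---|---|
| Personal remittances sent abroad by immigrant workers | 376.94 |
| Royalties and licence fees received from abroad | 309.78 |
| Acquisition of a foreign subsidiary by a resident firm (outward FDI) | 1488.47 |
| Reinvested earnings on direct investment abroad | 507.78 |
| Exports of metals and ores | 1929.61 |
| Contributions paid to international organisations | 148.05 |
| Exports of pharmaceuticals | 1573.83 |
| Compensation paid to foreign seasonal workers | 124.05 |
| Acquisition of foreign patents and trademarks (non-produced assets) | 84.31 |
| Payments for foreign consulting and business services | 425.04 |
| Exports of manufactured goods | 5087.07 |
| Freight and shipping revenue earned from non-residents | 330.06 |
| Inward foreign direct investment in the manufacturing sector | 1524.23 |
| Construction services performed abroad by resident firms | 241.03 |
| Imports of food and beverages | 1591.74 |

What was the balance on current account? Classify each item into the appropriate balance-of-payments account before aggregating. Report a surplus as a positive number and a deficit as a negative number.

Goods: 1929.61 + 1573.83 + 5087.07 - 1591.74 = 6998.77
Services: 309.78 + 330.06 + 241.03 - 425.04 = 455.83
Primary income: -124.05 + 507.78 = 383.73
Secondary income: -148.05 - 376.94 = -524.99
Current account = 6998.77 + 455.83 + 383.73 + (-524.99) = 7313.34
(Excluded from the current account — financial account: acquisition of a foreign subsidiary by a resident firm (outward FDI) 1488.47, inward foreign direct investment in the manufacturing sector 1524.23; capital account: acquisition of foreign patents and trademarks (non-produced assets) 84.31.)

7313.34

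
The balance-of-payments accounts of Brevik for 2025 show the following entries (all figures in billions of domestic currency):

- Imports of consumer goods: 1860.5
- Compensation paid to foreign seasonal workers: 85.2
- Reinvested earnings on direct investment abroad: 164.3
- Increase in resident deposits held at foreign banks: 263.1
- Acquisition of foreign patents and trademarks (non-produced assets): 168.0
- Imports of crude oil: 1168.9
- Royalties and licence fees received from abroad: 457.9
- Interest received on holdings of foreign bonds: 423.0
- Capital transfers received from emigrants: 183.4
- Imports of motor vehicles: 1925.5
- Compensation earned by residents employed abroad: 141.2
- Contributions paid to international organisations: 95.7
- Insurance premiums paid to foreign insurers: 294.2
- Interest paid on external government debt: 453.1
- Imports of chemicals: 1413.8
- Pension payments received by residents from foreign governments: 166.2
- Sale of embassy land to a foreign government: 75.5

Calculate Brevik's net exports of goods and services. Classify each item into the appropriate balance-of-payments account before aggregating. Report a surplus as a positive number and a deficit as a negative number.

Goods: -1168.9 - 1413.8 - 1860.5 - 1925.5 = -6368.7
Services: -294.2 + 457.9 = 163.7
Trade balance = -6368.7 + 163.7 = -6205.0
(Excluded from the trade balance — primary income: compensation paid to foreign seasonal workers 85.2, reinvested earnings on direct investment abroad 164.3, interest received on holdings of foreign bonds 423.0, compensation earned by residents employed abroad 141.2, interest paid on external government debt 453.1; financial account: increase in resident deposits held at foreign banks 263.1; capital account: acquisition of foreign patents and trademarks (non-produced assets) 168.0, capital transfers received from emigrants 183.4, sale of embassy land to a foreign government 75.5; secondary income: contributions paid to international organisations 95.7, pension payments received by residents from foreign governments 166.2.)

-6205.0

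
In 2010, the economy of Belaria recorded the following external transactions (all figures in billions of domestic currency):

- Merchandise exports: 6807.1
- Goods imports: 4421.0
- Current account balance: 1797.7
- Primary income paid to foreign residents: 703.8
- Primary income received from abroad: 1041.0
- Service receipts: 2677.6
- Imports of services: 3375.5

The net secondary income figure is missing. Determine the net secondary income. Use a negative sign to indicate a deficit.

Current account = goods balance + services balance + net primary income + net secondary income
Sum of the known components = 2025.4
Net secondary income = CA - (known components) = 1797.7 - 2025.4 = -227.7

-227.7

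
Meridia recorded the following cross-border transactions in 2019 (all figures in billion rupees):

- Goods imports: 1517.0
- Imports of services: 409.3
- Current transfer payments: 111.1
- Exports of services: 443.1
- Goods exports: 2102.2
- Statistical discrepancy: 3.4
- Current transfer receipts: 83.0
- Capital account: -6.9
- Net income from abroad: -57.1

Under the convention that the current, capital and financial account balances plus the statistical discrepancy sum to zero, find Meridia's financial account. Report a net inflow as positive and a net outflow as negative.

-530.3

Goods balance = 2102.2 - 1517.0 = 585.2
Services balance = 443.1 - 409.3 = 33.8
Trade balance (goods + services) = 585.2 + 33.8 = 619.0
Net primary income = -57.1
Net secondary income = 83.0 - 111.1 = -28.1
Current account = 619.0 + (-57.1) + (-28.1) = 533.8
Financial account = -(533.8 + (-6.9) + 3.4) = -530.3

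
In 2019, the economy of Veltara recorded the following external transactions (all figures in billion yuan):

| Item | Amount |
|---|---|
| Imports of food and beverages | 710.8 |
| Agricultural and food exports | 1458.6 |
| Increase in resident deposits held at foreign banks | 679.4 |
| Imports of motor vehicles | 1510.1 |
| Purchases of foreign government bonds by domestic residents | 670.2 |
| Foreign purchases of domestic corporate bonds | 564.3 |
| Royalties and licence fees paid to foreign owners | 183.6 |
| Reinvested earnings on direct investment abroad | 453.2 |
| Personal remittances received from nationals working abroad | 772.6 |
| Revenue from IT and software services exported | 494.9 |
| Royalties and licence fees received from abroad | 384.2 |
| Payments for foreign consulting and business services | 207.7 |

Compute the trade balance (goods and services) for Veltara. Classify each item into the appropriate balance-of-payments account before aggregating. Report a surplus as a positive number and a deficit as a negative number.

-274.5

Goods: 1458.6 - 1510.1 - 710.8 = -762.3
Services: -183.6 - 207.7 + 384.2 + 494.9 = 487.8
Trade balance = -762.3 + 487.8 = -274.5
(Excluded from the trade balance — financial account: increase in resident deposits held at foreign banks 679.4, purchases of foreign government bonds by domestic residents 670.2, foreign purchases of domestic corporate bonds 564.3; primary income: reinvested earnings on direct investment abroad 453.2; secondary income: personal remittances received from nationals working abroad 772.6.)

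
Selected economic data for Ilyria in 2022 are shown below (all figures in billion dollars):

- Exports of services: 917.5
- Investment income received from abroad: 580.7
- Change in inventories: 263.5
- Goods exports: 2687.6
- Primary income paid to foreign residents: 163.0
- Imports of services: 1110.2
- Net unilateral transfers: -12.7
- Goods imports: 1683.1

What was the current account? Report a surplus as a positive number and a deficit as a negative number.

Goods balance = 2687.6 - 1683.1 = 1004.5
Services balance = 917.5 - 1110.2 = -192.7
Trade balance (goods + services) = 1004.5 + (-192.7) = 811.8
Net primary income = 580.7 - 163.0 = 417.7
Net secondary income = -12.7
Current account = 811.8 + 417.7 + (-12.7) = 1216.8

1216.8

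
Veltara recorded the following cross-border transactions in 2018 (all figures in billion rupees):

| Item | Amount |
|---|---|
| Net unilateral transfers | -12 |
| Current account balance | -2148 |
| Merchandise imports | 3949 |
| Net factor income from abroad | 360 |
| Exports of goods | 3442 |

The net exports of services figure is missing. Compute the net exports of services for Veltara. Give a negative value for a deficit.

Current account = goods balance + services balance + net primary income + net secondary income
Sum of the known components = -159
Net exports of services = CA - (known components) = -2148 - (-159) = -1989

-1989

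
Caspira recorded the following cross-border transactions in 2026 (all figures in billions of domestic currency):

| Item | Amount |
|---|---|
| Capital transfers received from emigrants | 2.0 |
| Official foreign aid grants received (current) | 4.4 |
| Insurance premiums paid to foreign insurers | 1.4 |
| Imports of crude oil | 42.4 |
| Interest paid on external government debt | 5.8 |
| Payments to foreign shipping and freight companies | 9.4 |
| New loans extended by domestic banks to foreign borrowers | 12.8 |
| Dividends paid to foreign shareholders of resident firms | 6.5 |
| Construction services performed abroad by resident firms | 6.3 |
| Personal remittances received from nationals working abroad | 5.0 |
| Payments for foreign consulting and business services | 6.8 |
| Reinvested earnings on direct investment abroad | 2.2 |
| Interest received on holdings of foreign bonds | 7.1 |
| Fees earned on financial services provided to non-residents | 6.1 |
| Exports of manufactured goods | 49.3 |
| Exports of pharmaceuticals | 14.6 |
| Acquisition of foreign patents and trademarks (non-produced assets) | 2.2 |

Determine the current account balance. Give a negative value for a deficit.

Goods: -42.4 + 14.6 + 49.3 = 21.5
Services: -9.4 + 6.3 - 6.8 + 6.1 - 1.4 = -5.2
Primary income: 2.2 - 6.5 + 7.1 - 5.8 = -3.0
Secondary income: 5.0 + 4.4 = 9.4
Current account = 21.5 + (-5.2) + (-3.0) + 9.4 = 22.7
(Excluded from the current account — capital account: capital transfers received from emigrants 2.0, acquisition of foreign patents and trademarks (non-produced assets) 2.2; financial account: new loans extended by domestic banks to foreign borrowers 12.8.)

22.7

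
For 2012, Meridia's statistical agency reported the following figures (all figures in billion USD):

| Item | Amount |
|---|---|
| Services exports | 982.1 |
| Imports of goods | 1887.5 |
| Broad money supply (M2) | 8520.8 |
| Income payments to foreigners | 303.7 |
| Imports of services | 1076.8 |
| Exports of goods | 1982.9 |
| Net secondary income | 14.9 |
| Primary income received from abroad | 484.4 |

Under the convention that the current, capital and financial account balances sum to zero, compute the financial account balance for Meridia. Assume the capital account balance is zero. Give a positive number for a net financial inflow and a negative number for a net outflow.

Goods balance = 1982.9 - 1887.5 = 95.4
Services balance = 982.1 - 1076.8 = -94.7
Trade balance (goods + services) = 95.4 + (-94.7) = 0.7
Net primary income = 484.4 - 303.7 = 180.7
Net secondary income = 14.9
Current account = 0.7 + 180.7 + 14.9 = 196.3
Financial account = -(196.3) = -196.3

-196.3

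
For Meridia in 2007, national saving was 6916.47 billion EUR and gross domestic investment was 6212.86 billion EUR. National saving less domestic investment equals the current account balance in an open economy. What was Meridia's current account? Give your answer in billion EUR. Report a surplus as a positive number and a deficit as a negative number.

S - I = CA (net lending to the rest of the world).
CA = S - I = 6916.47 - 6212.86 = 703.61

703.61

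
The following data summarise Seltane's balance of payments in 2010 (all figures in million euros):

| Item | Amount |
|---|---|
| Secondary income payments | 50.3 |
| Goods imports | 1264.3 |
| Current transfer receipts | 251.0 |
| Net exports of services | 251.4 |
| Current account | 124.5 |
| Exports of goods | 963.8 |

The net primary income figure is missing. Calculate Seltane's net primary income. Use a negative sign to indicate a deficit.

-27.1

Current account = goods balance + services balance + net primary income + net secondary income
Sum of the known components = 151.6
Net primary income = CA - (known components) = 124.5 - 151.6 = -27.1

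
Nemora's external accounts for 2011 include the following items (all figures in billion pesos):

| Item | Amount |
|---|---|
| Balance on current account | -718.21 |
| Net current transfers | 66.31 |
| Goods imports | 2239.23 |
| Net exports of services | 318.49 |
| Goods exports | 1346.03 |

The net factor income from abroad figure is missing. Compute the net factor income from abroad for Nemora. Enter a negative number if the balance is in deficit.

-209.81

Current account = goods balance + services balance + net primary income + net secondary income
Sum of the known components = -508.40
Net factor income from abroad = CA - (known components) = -718.21 - (-508.40) = -209.81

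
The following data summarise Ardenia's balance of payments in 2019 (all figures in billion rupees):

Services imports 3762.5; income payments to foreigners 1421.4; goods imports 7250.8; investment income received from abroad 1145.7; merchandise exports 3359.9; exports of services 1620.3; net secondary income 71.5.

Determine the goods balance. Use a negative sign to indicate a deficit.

-3890.9

Goods balance = 3359.9 - 7250.8 = -3890.9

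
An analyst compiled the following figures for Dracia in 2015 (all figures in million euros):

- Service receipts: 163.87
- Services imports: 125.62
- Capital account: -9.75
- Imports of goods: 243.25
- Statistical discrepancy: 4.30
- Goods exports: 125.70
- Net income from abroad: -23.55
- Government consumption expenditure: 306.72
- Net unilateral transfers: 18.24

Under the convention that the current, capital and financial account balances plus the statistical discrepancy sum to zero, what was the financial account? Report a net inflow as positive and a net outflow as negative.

90.06

Goods balance = 125.70 - 243.25 = -117.55
Services balance = 163.87 - 125.62 = 38.25
Trade balance (goods + services) = -117.55 + 38.25 = -79.30
Net primary income = -23.55
Net secondary income = 18.24
Current account = -79.30 + (-23.55) + 18.24 = -84.61
Financial account = -(-84.61 + (-9.75) + 4.30) = 90.06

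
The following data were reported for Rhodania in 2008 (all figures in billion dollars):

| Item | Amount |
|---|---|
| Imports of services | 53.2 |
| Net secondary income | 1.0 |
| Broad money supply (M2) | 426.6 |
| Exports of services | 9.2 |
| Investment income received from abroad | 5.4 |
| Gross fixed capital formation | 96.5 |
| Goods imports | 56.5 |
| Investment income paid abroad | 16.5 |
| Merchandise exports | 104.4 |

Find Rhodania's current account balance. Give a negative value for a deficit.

Goods balance = 104.4 - 56.5 = 47.9
Services balance = 9.2 - 53.2 = -44.0
Trade balance (goods + services) = 47.9 + (-44.0) = 3.9
Net primary income = 5.4 - 16.5 = -11.1
Net secondary income = 1.0
Current account = 3.9 + (-11.1) + 1.0 = -6.2

-6.2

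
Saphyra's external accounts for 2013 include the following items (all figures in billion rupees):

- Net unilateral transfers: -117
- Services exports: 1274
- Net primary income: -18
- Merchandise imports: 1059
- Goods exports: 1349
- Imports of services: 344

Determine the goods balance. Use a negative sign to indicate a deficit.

Goods balance = 1349 - 1059 = 290

290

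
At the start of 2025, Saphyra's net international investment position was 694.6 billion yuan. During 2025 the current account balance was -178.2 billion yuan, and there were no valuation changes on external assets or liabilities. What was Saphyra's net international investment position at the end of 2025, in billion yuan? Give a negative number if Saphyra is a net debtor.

516.4

With no valuation effects, change in NIIP = current account = -178.2
End-of-year NIIP = 694.6 + (-178.2) = 516.4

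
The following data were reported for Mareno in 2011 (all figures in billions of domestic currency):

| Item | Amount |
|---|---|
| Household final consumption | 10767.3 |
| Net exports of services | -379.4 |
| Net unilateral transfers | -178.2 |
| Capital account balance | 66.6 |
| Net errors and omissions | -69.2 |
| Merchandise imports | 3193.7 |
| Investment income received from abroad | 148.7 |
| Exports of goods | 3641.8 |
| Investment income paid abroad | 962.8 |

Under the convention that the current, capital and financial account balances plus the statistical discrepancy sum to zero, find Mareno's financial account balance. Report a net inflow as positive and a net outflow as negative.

Goods balance = 3641.8 - 3193.7 = 448.1
Services balance = -379.4
Trade balance (goods + services) = 448.1 + (-379.4) = 68.7
Net primary income = 148.7 - 962.8 = -814.1
Net secondary income = -178.2
Current account = 68.7 + (-814.1) + (-178.2) = -923.6
Financial account = -(-923.6 + 66.6 + (-69.2)) = 926.2

926.2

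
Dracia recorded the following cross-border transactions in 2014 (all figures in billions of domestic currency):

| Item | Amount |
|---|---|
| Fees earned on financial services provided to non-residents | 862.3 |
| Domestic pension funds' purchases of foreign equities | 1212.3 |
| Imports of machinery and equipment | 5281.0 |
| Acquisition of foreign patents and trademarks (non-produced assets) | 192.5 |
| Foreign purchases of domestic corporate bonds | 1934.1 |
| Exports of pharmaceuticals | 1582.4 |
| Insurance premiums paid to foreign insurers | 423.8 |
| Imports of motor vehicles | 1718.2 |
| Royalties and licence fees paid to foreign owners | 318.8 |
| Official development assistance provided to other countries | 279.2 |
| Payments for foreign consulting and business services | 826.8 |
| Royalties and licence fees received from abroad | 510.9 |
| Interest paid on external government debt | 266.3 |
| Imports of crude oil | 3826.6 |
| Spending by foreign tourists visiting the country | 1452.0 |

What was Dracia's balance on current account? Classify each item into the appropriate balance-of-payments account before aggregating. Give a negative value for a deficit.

-8533.1

Goods: 1582.4 - 1718.2 - 3826.6 - 5281.0 = -9243.4
Services: 510.9 - 826.8 + 1452.0 - 423.8 + 862.3 - 318.8 = 1255.8
Primary income: -266.3
Secondary income: -279.2
Current account = (-9243.4) + 1255.8 + (-266.3) + (-279.2) = -8533.1
(Excluded from the current account — financial account: domestic pension funds' purchases of foreign equities 1212.3, foreign purchases of domestic corporate bonds 1934.1; capital account: acquisition of foreign patents and trademarks (non-produced assets) 192.5.)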